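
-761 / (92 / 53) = -40333 / 92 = -438.40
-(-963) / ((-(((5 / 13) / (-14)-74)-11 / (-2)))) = 87633 / 6236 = 14.05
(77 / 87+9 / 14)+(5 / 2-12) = -4855 / 609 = -7.97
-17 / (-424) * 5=85 / 424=0.20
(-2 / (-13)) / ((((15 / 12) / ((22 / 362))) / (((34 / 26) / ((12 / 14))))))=5236 / 458835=0.01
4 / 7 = 0.57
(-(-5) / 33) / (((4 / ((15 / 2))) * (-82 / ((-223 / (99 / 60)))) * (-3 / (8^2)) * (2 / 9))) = -223000 / 4961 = -44.95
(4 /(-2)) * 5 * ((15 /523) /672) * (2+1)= -75 /58576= -0.00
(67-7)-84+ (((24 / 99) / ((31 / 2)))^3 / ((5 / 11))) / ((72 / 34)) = -105113355352 / 4379723865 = -24.00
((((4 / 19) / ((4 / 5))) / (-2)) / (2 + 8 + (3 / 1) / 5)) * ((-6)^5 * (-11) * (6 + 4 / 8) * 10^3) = -6949800000 / 1007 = -6901489.57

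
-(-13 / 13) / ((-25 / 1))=-1 / 25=-0.04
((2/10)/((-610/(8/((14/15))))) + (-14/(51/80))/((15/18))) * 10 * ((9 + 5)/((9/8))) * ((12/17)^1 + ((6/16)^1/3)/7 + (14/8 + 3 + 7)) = -45437645000/1110627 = -40911.71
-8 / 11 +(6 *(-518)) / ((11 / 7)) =-1978.55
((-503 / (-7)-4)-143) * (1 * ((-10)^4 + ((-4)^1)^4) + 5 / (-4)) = -10787997 / 14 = -770571.21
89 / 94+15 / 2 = 397 / 47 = 8.45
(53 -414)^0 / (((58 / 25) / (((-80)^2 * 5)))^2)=160000000000 / 841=190249702.73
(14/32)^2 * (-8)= -49/32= -1.53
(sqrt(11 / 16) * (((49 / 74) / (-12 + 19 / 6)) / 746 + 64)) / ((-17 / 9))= -842632533 * sqrt(11) / 99477608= -28.09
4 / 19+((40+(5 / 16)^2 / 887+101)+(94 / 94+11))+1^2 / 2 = 663164251 / 4314368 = 153.71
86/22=43/11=3.91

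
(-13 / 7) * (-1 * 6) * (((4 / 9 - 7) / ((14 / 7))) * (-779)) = 597493 / 21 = 28452.05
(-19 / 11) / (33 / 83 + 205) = -1577 / 187528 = -0.01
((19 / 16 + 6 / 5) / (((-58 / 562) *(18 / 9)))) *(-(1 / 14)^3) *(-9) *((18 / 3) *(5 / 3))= -483039 / 1273216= -0.38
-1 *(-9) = 9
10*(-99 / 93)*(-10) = 3300 / 31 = 106.45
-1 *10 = -10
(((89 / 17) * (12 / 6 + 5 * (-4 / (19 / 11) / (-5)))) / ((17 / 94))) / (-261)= -686012 / 1433151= -0.48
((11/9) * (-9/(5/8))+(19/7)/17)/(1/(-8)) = 83016/595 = 139.52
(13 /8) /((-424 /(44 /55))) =-13 /4240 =-0.00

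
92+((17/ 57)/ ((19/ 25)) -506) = -447937/ 1083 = -413.61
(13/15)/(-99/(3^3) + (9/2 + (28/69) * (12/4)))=598/1415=0.42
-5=-5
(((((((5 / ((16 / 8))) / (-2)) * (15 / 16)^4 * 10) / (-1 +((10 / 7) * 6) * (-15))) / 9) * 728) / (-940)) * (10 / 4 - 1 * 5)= 89578125 / 5587468288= 0.02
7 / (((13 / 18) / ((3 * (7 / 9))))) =294 / 13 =22.62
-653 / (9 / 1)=-653 / 9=-72.56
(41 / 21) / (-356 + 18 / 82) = -1681 / 306327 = -0.01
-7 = -7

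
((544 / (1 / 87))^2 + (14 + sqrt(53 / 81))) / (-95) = -2239939598 / 95 - sqrt(53) / 855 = -23578311.57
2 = 2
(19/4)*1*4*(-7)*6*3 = -2394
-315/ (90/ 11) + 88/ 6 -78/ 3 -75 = -749/ 6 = -124.83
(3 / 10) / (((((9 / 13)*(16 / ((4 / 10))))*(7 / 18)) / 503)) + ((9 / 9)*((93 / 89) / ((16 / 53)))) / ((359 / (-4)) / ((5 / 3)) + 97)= 1515348669 / 107529800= 14.09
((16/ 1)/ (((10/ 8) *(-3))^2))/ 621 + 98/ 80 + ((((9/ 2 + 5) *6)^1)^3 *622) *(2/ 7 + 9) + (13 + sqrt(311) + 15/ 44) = sqrt(311) + 92062996148296231/ 86070600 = 1069621887.92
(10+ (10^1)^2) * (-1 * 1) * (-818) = 89980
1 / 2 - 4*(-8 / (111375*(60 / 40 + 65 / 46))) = 7463597 / 14924250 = 0.50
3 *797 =2391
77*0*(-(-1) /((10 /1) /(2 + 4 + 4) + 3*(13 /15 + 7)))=0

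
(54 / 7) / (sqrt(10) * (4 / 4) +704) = 0.01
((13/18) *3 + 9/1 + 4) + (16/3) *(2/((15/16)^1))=26.54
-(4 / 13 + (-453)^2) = -2667721 / 13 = -205209.31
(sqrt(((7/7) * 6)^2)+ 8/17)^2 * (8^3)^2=3171942400/289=10975579.24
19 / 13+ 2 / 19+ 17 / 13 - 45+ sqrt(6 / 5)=-10405 / 247+ sqrt(30) / 5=-41.03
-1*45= -45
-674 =-674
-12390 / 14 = -885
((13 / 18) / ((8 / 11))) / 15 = 143 / 2160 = 0.07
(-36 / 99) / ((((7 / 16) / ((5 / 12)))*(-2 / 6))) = 80 / 77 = 1.04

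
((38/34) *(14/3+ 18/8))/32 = 1577/6528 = 0.24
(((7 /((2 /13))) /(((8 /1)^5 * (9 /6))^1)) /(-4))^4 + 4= 95627921278110384152305 /23906980319527578894336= 4.00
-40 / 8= -5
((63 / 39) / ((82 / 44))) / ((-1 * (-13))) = 462 / 6929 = 0.07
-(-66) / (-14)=-33 / 7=-4.71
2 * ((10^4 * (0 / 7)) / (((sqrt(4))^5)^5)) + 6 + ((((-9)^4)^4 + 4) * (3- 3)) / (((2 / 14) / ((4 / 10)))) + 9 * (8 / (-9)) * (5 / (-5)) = 14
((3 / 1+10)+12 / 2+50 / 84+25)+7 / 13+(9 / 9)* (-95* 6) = -286577 / 546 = -524.87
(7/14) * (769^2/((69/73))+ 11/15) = 35974503/115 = 312821.77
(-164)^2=26896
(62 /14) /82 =0.05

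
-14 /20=-7 /10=-0.70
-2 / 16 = -1 / 8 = -0.12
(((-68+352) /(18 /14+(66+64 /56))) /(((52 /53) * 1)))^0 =1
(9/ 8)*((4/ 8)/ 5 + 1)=1.24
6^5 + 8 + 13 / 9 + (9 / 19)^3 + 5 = 480918487 / 61731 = 7790.55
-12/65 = -0.18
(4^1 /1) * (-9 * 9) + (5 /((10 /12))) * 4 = -300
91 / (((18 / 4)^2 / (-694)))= -252616 / 81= -3118.72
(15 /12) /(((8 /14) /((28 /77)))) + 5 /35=289 /308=0.94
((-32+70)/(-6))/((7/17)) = -323/21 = -15.38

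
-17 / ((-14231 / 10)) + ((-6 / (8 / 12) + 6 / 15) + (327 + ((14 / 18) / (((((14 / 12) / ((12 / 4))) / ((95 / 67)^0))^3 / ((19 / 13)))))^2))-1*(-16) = 707.99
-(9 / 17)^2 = -81 / 289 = -0.28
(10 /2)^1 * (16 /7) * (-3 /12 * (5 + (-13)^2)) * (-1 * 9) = 31320 /7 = 4474.29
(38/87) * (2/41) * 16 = 0.34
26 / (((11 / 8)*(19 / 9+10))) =1872 / 1199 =1.56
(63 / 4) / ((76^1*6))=21 / 608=0.03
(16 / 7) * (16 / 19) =256 / 133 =1.92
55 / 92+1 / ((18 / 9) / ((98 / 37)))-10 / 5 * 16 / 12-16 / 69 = -9971 / 10212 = -0.98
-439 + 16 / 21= -9203 / 21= -438.24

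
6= 6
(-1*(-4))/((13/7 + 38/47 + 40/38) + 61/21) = 37506/62101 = 0.60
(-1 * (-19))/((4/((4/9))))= 19/9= 2.11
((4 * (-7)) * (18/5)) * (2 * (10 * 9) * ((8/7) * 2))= -41472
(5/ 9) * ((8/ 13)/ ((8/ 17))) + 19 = 19.73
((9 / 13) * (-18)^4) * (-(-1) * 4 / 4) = 944784 / 13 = 72675.69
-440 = -440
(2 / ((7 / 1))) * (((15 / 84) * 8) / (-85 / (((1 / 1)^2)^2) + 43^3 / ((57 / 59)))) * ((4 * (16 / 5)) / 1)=3648 / 57404333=0.00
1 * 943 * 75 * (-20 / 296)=-353625 / 74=-4778.72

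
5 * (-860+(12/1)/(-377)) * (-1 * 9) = 38701.43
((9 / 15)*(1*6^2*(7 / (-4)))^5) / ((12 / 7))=-6947055801 / 20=-347352790.05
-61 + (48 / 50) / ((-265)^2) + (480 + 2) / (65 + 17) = -3967711516 / 71980625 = -55.12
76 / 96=19 / 24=0.79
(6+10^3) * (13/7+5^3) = 893328/7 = 127618.29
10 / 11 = 0.91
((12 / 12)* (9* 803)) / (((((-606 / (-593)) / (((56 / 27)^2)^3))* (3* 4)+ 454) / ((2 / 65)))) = 33043110201851904 / 67485335879806325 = 0.49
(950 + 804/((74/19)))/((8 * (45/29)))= 310213/3330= 93.16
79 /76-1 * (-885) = 67339 /76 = 886.04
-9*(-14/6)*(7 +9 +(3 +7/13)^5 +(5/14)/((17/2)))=75655177443/6311981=11985.96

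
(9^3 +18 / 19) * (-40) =-554760 / 19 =-29197.89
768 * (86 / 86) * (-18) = -13824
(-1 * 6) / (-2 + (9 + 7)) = -3 / 7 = -0.43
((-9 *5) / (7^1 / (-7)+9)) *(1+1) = -45 / 4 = -11.25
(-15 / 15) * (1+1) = -2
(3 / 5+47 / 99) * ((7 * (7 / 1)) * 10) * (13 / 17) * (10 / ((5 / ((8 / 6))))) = 5422144 / 5049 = 1073.90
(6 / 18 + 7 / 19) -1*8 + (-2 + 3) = -359 / 57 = -6.30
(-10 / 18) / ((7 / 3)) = -5 / 21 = -0.24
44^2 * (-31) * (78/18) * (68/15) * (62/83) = -3289356928/3735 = -880684.59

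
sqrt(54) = 3 * sqrt(6) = 7.35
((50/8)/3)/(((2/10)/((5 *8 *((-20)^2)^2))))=200000000/3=66666666.67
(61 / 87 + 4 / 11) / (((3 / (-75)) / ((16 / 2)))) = -203800 / 957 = -212.96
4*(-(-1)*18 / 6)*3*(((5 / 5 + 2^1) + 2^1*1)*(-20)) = -3600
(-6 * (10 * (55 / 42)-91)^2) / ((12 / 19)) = -25426712 / 441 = -57656.94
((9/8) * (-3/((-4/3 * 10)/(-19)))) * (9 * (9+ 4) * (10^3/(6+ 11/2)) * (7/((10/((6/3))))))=-6302205/92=-68502.23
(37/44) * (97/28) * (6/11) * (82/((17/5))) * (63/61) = 19865115/501908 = 39.58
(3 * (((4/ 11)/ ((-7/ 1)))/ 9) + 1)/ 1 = 227/ 231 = 0.98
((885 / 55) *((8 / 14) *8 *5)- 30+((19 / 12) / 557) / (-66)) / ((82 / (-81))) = -9387944163 / 28135184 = -333.67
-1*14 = -14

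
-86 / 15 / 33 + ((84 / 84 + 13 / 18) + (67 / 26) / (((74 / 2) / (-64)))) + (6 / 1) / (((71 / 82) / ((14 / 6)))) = 149439281 / 11269830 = 13.26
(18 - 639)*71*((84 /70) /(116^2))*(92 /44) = -3042279 /370040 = -8.22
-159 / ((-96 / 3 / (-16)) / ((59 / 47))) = -9381 / 94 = -99.80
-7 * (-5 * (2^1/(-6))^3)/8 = -35/216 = -0.16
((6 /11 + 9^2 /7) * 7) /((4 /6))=2799 /22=127.23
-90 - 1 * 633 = -723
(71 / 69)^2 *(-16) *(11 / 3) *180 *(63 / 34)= -186315360 / 8993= -20717.82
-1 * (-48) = 48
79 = 79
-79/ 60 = -1.32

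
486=486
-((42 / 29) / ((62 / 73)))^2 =-2.91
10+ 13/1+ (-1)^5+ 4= 26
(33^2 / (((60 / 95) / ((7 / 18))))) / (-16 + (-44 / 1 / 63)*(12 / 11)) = -10241 / 256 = -40.00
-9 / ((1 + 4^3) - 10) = -9 / 55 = -0.16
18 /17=1.06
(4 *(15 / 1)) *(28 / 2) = 840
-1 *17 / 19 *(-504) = 8568 / 19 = 450.95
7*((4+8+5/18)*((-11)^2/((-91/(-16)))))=16456/9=1828.44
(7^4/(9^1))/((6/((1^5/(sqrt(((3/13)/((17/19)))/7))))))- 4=-4+ 2401 * sqrt(88179)/3078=227.64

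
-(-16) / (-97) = -16 / 97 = -0.16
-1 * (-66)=66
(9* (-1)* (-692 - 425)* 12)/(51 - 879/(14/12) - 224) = -130.22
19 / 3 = 6.33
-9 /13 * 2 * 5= -90 /13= -6.92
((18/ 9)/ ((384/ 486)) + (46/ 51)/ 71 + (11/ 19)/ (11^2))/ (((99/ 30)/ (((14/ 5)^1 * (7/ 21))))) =432064003/ 599376888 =0.72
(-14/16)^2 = 49/64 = 0.77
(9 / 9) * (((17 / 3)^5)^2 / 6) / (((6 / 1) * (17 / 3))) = 118587876497 / 708588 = 167358.01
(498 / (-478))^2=62001 / 57121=1.09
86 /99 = 0.87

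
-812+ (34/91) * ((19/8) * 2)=-147461/182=-810.23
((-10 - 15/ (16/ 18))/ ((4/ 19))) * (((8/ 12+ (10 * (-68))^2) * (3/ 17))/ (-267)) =2833360085/ 72624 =39014.10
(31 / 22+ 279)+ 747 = 22603 / 22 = 1027.41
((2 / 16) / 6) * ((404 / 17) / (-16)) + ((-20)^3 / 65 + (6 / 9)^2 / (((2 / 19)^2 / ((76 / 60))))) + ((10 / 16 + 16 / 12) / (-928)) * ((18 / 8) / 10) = -128114386339 / 1771960320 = -72.30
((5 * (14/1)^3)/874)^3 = 322828856000/83453453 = 3868.37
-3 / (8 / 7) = -21 / 8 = -2.62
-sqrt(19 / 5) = -sqrt(95) / 5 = -1.95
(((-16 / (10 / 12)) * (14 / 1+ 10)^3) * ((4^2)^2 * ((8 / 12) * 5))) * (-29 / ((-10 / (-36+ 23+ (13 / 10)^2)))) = 928590594048 / 125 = 7428724752.38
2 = 2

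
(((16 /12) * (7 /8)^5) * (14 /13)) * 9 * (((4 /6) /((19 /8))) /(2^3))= 117649 /505856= 0.23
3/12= 1/4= 0.25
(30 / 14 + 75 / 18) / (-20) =-53 / 168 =-0.32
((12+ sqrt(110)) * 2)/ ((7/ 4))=8 * sqrt(110)/ 7+ 96/ 7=25.70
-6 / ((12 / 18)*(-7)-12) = 9 / 25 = 0.36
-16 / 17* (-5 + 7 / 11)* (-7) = -5376 / 187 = -28.75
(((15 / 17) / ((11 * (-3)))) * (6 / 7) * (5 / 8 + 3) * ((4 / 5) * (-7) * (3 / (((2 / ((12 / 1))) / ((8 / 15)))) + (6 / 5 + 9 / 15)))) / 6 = 1653 / 1870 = 0.88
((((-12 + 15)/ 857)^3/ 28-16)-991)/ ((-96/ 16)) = 167.83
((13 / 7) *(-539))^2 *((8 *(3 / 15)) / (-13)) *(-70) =8632624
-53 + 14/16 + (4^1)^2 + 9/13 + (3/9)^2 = -33061/936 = -35.32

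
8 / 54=4 / 27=0.15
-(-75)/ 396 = 25/ 132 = 0.19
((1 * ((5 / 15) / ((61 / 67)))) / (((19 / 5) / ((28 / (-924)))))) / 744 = -335 / 85367304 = -0.00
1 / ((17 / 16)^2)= 256 / 289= 0.89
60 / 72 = 5 / 6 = 0.83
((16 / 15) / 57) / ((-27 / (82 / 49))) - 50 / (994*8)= -4785091 / 642501720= -0.01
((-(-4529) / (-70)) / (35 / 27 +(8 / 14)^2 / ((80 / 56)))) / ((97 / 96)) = -5869584 / 139777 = -41.99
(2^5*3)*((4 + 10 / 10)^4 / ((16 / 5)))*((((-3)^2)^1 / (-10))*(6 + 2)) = -135000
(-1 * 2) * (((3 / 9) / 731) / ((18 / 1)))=-1 / 19737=-0.00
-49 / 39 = -1.26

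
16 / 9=1.78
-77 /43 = -1.79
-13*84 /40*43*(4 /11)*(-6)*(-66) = -845208 /5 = -169041.60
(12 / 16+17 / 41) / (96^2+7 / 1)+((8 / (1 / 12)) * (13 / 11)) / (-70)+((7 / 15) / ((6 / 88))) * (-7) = -259599045401 / 5241061980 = -49.53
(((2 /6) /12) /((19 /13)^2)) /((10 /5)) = 169 /25992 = 0.01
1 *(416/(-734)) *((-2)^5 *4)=26624/367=72.54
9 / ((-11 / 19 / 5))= -855 / 11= -77.73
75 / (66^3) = 25 / 95832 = 0.00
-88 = -88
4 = 4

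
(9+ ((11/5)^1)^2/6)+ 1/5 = 1501/150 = 10.01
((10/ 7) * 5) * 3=150/ 7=21.43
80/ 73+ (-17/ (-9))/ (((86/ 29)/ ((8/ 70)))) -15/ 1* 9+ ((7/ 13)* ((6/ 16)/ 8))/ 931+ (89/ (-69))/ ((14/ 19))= -48742527605693/ 359506405440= -135.58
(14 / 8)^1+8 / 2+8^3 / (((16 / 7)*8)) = 135 / 4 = 33.75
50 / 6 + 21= 88 / 3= 29.33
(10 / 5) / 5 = 2 / 5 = 0.40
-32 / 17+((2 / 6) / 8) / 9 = -6895 / 3672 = -1.88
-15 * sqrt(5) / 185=-3 * sqrt(5) / 37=-0.18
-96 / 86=-48 / 43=-1.12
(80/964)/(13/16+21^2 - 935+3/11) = -3520/20907473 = -0.00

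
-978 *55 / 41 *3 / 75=-10758 / 205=-52.48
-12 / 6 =-2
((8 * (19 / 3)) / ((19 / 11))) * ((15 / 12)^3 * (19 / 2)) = 26125 / 48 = 544.27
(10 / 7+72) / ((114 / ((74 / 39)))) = 19018 / 15561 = 1.22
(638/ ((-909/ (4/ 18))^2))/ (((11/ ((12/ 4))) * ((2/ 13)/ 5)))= 7540/ 22309587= 0.00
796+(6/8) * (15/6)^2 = 12811/16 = 800.69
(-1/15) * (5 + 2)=-7/15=-0.47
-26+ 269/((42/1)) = -823/42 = -19.60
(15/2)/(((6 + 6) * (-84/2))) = -5/336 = -0.01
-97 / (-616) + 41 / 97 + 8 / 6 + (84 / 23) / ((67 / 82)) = 1763282951 / 276233496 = 6.38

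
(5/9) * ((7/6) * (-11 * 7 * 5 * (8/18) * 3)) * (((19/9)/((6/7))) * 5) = -8960875/2187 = -4097.34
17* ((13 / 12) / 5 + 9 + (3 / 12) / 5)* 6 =4726 / 5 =945.20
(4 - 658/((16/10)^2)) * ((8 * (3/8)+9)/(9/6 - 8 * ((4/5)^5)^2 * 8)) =237216796875/419683412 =565.23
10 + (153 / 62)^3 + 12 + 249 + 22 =73411681 / 238328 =308.03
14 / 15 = 0.93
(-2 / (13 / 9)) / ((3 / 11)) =-66 / 13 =-5.08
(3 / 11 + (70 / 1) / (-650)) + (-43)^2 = 1322153 / 715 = 1849.17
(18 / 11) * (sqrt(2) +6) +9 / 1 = 18 * sqrt(2) / 11 +207 / 11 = 21.13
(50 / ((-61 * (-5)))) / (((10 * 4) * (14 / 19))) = 0.01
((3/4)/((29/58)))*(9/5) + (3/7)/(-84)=2641/980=2.69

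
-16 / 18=-8 / 9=-0.89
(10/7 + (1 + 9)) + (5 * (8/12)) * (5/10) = 13.10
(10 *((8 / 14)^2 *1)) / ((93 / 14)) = 320 / 651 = 0.49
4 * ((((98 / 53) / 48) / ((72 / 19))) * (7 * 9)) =6517 / 2544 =2.56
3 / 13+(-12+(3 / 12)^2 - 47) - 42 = -20947 / 208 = -100.71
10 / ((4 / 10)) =25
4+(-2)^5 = -28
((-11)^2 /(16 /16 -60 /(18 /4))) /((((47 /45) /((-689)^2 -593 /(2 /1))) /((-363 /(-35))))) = -1125259954929 /24346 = -46219500.33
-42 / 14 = -3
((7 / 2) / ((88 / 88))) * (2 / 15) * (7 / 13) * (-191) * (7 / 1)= -65513 / 195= -335.96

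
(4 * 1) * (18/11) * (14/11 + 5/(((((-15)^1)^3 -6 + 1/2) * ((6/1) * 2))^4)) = 37912007443342574359/4550945337940924098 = 8.33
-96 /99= -32 /33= -0.97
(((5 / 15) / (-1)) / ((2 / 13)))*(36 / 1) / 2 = -39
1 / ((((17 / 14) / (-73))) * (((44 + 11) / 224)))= -228928 / 935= -244.84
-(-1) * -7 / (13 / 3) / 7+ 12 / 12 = 10 / 13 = 0.77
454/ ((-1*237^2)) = -454/ 56169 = -0.01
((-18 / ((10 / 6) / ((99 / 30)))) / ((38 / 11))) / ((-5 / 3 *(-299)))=-29403 / 1420250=-0.02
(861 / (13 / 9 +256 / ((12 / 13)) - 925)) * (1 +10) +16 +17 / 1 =106689 / 5816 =18.34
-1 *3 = -3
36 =36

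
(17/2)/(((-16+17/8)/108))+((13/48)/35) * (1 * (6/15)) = -10281119/155400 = -66.16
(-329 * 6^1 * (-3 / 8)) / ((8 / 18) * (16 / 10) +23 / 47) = 6262515 / 10156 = 616.63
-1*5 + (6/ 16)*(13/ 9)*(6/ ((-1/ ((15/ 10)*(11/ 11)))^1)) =-79/ 8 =-9.88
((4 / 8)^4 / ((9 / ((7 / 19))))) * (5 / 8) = 35 / 21888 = 0.00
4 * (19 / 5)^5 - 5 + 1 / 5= 3164.61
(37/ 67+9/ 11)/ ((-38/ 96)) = -48480/ 14003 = -3.46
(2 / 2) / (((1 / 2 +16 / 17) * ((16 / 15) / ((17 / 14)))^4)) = 71880260625 / 61681958912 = 1.17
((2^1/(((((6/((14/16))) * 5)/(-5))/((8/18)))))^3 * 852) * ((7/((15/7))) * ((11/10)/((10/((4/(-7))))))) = 1875181/4920750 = 0.38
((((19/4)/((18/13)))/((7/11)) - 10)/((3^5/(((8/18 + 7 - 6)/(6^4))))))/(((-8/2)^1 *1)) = 30199/5714053632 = 0.00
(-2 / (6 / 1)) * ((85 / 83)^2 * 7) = -50575 / 20667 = -2.45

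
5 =5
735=735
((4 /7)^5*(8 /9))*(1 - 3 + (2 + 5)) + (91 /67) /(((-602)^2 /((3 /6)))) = 40594262357 /149911313832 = 0.27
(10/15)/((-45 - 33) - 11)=-2/267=-0.01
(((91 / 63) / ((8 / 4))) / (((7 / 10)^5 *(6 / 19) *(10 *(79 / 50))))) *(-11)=-339625000 / 35849331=-9.47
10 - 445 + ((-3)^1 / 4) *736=-987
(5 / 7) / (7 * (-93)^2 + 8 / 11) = 55 / 4661867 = 0.00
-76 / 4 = -19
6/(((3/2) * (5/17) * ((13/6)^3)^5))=31972578951168/255929465070453785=0.00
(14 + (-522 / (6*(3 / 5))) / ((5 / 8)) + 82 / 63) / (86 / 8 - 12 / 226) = -6170704 / 304605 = -20.26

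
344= 344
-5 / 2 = -2.50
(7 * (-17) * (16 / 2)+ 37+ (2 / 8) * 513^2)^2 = 67344921081 / 16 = 4209057567.56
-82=-82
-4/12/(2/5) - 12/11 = -127/66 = -1.92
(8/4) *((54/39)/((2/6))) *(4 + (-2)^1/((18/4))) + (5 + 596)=8197/13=630.54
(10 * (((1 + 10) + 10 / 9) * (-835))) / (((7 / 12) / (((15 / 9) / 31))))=-18203000 / 1953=-9320.53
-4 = -4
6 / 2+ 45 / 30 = 9 / 2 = 4.50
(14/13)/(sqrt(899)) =14 * sqrt(899)/11687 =0.04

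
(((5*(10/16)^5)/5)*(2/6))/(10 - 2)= 3125/786432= 0.00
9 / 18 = 1 / 2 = 0.50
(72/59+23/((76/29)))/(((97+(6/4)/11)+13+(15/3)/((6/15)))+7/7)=98615/1219648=0.08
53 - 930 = -877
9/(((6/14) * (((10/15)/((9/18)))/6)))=189/2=94.50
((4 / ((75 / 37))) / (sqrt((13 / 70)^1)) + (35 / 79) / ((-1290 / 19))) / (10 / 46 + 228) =0.02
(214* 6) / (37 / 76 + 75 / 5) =82.91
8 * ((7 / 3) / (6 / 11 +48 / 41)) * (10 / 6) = 63140 / 3483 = 18.13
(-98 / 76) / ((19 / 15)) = -735 / 722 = -1.02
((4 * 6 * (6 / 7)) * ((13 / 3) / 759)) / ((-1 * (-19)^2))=-208 / 639331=-0.00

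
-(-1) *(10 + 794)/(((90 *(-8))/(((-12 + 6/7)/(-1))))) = -871/70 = -12.44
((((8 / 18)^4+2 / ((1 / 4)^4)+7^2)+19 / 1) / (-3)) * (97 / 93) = -369146692 / 1830519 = -201.66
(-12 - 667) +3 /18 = -4073 /6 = -678.83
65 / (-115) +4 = 79 / 23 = 3.43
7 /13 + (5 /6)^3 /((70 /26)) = 14809 /19656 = 0.75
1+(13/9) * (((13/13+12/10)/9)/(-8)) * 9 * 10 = -107/36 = -2.97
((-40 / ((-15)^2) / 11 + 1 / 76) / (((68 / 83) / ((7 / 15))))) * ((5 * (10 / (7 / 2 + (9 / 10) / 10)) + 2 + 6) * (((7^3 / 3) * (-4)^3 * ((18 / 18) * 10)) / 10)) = 236359203584 / 860980725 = 274.52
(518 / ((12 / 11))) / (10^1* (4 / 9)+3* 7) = 8547 / 458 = 18.66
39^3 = 59319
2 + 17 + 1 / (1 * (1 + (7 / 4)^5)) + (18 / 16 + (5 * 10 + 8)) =11152567 / 142648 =78.18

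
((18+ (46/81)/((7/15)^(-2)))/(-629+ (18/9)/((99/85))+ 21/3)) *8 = -908336/3885975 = -0.23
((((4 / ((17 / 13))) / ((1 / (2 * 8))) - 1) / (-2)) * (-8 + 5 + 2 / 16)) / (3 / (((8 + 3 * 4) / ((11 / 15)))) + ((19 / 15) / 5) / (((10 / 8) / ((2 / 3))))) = 21088125 / 75004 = 281.16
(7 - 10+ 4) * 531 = 531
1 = 1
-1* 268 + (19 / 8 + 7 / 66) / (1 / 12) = -5241 / 22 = -238.23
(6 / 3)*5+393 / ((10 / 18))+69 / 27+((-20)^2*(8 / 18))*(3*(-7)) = -135602 / 45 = -3013.38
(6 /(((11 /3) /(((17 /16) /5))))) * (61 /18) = 1037 /880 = 1.18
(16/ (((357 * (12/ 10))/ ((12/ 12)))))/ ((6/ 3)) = 20/ 1071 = 0.02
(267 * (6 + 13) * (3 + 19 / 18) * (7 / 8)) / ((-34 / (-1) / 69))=19874323 / 544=36533.68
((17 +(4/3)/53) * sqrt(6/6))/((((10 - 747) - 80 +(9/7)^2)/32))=-265286/397023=-0.67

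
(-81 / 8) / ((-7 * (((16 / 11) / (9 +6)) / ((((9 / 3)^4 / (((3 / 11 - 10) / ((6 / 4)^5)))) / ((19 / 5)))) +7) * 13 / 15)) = 217027218375 / 909506182312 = 0.24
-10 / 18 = -5 / 9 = -0.56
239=239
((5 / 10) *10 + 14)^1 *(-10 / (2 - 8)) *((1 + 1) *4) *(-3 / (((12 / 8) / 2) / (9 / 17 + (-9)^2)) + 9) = -1365720 / 17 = -80336.47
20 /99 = 0.20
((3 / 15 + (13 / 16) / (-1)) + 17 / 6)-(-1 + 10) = -1627 / 240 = -6.78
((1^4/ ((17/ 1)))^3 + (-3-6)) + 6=-14738/ 4913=-3.00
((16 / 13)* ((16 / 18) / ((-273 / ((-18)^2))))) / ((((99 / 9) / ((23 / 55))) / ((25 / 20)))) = -8832 / 143143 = -0.06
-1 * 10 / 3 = -3.33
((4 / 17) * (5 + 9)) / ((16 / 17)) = 3.50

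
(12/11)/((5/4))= 48/55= 0.87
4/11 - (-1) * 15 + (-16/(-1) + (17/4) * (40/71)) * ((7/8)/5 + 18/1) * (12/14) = 16506053/54670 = 301.92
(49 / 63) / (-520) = -7 / 4680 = -0.00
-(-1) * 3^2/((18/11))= 11/2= 5.50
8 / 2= 4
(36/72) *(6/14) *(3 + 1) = 6/7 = 0.86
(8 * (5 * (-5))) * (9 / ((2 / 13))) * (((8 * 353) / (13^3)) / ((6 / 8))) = -3388800 / 169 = -20052.07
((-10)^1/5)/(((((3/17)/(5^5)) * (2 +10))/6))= -53125/3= -17708.33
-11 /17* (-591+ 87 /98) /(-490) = -636141 /816340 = -0.78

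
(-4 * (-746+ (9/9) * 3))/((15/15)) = 2972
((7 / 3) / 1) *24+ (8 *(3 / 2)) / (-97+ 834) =41284 / 737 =56.02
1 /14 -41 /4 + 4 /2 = -8.18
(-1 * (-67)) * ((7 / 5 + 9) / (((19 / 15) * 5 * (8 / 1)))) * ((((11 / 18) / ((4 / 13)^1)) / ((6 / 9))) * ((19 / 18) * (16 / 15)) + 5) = 5894057 / 51300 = 114.89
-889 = -889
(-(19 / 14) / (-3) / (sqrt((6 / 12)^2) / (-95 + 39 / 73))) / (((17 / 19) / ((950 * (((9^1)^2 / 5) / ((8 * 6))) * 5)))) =-1330303050 / 8687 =-153137.22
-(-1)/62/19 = 1/1178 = 0.00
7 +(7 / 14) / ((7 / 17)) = 115 / 14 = 8.21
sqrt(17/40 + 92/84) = sqrt(268170)/420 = 1.23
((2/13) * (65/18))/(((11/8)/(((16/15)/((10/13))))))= 832/1485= 0.56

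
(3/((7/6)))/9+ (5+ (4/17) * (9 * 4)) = 1637/119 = 13.76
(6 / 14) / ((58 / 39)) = 117 / 406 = 0.29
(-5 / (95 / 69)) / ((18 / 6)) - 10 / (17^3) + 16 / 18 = -271925 / 840123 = -0.32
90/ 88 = 45/ 44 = 1.02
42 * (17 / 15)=238 / 5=47.60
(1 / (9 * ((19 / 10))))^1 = 10 / 171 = 0.06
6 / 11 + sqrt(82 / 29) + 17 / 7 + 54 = sqrt(2378) / 29 + 4387 / 77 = 58.66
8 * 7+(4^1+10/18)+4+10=671/9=74.56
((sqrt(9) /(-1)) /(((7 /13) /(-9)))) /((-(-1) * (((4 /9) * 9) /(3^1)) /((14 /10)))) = 1053 /20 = 52.65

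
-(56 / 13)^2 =-3136 / 169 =-18.56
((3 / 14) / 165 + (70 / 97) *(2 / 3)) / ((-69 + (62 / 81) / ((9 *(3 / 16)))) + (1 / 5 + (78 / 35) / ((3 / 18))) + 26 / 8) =-157596678 / 16898244385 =-0.01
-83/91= -0.91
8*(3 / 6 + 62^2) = 30756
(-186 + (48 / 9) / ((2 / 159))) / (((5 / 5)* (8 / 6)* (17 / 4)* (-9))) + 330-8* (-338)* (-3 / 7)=-17504 / 21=-833.52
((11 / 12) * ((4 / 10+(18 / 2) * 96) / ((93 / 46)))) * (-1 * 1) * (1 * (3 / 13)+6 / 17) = -23509519 / 102765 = -228.77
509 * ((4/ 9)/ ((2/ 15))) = 5090/ 3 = 1696.67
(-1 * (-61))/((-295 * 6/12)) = -0.41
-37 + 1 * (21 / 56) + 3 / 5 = -36.02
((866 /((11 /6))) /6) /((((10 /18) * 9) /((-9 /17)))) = -7794 /935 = -8.34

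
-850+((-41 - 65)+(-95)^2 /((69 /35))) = 249911 /69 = 3621.90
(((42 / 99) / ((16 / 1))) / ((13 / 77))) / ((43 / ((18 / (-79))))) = -147 / 176644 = -0.00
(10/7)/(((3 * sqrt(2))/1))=5 * sqrt(2)/21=0.34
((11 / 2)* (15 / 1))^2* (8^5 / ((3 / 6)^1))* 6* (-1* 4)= -10705305600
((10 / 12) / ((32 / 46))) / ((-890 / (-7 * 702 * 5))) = 94185 / 2848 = 33.07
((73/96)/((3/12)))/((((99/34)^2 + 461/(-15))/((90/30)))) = -316455/771802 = -0.41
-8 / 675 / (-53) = 8 / 35775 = 0.00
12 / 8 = 3 / 2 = 1.50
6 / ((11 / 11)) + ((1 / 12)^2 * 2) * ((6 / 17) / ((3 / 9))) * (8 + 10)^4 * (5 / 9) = 863.65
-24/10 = -12/5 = -2.40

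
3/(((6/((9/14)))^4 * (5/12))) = 729/768320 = 0.00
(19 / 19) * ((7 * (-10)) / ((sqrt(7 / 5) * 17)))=-10 * sqrt(35) / 17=-3.48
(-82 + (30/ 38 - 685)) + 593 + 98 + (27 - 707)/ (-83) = -105687/ 1577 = -67.02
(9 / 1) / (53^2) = 9 / 2809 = 0.00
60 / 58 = 30 / 29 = 1.03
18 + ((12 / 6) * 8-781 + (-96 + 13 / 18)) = -15161 / 18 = -842.28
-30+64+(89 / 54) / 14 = 25793 / 756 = 34.12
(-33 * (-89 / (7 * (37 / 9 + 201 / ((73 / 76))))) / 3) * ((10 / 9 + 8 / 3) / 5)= 2429878 / 4906475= 0.50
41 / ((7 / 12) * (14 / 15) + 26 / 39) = 3690 / 109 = 33.85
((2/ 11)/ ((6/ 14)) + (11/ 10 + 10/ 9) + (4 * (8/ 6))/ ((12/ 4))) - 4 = 409/ 990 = 0.41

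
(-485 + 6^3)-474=-743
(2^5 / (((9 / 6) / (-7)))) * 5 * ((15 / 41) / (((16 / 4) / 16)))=-44800 / 41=-1092.68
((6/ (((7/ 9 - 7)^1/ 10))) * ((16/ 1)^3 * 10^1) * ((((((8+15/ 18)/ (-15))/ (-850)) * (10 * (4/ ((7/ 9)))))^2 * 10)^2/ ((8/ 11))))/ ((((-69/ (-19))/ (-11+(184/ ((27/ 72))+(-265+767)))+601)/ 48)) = -20624812075400822784/ 2950407125664338375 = -6.99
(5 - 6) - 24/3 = -9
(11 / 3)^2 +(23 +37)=661 / 9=73.44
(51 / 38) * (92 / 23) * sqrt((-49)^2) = 4998 / 19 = 263.05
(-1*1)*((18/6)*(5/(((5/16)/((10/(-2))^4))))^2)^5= -2430000000000000000000000000000000000000000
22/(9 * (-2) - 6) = -11/12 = -0.92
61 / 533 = 0.11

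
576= 576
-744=-744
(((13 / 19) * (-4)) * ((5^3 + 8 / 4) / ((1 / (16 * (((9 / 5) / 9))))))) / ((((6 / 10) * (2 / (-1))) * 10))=26416 / 285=92.69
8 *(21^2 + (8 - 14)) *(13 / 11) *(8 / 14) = 180960 / 77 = 2350.13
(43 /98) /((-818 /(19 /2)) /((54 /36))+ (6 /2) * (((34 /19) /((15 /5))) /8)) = -4902 /638813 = -0.01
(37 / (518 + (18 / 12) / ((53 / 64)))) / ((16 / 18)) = 17649 / 220400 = 0.08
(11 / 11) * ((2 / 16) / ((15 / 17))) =17 / 120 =0.14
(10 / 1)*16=160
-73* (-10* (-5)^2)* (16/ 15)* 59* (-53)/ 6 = -91308400/ 9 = -10145377.78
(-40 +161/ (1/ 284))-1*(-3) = 45687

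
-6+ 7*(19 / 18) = 25 / 18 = 1.39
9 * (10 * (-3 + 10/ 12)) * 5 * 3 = -2925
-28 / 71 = -0.39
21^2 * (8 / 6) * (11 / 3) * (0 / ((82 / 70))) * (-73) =0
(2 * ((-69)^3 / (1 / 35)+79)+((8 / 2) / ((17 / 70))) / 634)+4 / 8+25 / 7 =-1734916071379 / 75446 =-22995467.90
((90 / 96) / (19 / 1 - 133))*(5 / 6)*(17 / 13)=-425 / 47424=-0.01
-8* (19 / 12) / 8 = -19 / 12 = -1.58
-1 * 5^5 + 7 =-3118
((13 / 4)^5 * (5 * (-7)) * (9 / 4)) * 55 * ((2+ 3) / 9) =-3573695125 / 4096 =-872484.16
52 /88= 13 /22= 0.59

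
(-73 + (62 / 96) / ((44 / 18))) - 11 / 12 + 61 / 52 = -72.48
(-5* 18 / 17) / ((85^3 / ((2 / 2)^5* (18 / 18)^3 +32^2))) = -738 / 83521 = -0.01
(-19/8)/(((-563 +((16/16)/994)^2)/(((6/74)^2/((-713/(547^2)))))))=-12638151015651/1085935764451798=-0.01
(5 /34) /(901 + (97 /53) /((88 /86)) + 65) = 5830 /38367011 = 0.00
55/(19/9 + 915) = 495/8254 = 0.06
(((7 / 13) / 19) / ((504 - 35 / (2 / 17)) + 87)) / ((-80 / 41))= -287 / 5799560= -0.00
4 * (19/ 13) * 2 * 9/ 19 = 72/ 13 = 5.54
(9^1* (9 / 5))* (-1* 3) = -243 / 5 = -48.60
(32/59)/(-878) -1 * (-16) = 414400/25901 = 16.00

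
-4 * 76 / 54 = -152 / 27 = -5.63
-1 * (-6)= 6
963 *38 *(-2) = -73188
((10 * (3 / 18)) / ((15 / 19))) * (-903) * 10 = -57190 / 3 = -19063.33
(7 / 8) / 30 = 0.03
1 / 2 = 0.50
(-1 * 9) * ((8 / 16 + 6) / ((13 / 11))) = -99 / 2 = -49.50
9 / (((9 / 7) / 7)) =49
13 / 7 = 1.86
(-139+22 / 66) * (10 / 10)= -416 / 3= -138.67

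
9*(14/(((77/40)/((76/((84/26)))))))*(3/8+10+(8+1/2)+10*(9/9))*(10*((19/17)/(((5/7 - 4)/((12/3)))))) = -604928.90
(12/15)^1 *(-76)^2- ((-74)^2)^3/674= -410508439392/1685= -243625186.58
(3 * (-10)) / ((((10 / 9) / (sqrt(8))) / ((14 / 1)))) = -756 * sqrt(2) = -1069.15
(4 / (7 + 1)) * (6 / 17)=3 / 17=0.18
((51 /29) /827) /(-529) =-51 /12687007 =-0.00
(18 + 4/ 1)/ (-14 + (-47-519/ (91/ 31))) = -1001/ 10820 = -0.09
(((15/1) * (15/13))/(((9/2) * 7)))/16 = 25/728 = 0.03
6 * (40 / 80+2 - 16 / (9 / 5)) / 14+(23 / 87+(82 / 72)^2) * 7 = 2155205 / 263088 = 8.19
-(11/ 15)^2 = -121/ 225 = -0.54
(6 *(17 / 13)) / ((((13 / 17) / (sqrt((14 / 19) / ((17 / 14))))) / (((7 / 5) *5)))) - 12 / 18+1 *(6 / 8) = 1 / 12+9996 *sqrt(323) / 3211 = 56.03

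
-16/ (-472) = 2/ 59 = 0.03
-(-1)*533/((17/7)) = 3731/17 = 219.47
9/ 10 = 0.90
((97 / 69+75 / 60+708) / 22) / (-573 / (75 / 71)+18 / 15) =-445775 / 7469112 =-0.06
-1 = -1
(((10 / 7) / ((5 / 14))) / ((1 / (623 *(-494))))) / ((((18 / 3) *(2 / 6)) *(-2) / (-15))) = -4616430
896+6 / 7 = 6278 / 7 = 896.86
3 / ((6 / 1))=1 / 2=0.50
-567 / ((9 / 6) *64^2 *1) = -189 / 2048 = -0.09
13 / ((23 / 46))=26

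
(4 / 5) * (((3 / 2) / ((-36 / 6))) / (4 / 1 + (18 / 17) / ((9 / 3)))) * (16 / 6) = -68 / 555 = -0.12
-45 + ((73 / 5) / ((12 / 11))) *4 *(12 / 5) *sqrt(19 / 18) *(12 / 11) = 99.00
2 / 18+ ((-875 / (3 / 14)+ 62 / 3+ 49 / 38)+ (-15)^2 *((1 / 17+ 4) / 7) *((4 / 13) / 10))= -2146586471 / 529074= -4057.25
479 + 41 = 520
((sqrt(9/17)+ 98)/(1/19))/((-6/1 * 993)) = -931/2979 - 19 * sqrt(17)/33762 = -0.31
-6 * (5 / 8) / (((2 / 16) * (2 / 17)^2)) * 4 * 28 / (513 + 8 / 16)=-485520 / 1027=-472.76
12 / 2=6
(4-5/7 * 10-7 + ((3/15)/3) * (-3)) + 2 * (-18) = -1622/35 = -46.34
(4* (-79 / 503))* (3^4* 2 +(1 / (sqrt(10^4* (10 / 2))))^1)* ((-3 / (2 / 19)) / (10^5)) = 4503* sqrt(5) / 12575000000 +364743 / 12575000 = 0.03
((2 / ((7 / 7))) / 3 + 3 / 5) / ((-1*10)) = -19 / 150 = -0.13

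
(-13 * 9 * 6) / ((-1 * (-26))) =-27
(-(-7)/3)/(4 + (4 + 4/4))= 0.26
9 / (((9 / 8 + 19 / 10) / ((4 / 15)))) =96 / 121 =0.79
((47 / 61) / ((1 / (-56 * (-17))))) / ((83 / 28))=247.45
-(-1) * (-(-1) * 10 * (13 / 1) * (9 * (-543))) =-635310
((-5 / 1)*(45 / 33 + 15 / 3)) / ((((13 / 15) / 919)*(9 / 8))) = -12866000 / 429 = -29990.68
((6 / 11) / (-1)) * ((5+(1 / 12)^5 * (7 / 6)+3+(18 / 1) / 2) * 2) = -25380871 / 1368576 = -18.55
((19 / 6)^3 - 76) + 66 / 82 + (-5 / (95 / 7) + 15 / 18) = -7231243 / 168264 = -42.98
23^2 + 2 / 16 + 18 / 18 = 4241 / 8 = 530.12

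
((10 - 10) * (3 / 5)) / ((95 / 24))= 0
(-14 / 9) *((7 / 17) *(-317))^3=152967772426 / 44217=3459478.76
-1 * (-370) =370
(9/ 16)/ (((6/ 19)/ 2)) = 57/ 16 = 3.56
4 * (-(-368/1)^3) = 199344128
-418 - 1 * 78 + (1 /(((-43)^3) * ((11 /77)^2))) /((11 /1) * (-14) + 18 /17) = -102532226367 /206718200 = -496.00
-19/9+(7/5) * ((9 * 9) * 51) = 260158/45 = 5781.29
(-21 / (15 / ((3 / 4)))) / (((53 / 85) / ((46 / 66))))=-2737 / 2332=-1.17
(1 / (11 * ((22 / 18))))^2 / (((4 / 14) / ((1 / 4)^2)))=567 / 468512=0.00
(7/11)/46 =7/506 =0.01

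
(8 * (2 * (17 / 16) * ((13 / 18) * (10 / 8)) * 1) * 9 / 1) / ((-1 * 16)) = -1105 / 128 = -8.63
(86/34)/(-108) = -43/1836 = -0.02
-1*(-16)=16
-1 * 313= -313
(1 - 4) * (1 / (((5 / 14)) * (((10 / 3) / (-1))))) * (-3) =-189 / 25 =-7.56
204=204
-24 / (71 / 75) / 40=-45 / 71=-0.63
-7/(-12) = 7/12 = 0.58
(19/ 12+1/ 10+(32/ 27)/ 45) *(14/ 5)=58163/ 12150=4.79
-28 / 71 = -0.39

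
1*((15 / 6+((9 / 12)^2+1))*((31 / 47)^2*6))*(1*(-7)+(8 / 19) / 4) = -73.11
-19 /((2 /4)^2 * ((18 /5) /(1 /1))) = -190 /9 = -21.11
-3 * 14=-42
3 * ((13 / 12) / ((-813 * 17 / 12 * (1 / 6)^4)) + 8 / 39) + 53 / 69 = -9395369 / 4132479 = -2.27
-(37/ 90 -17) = 1493/ 90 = 16.59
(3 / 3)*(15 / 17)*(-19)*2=-570 / 17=-33.53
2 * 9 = 18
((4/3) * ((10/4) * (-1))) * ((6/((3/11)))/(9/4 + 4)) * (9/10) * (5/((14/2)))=-264/35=-7.54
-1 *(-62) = 62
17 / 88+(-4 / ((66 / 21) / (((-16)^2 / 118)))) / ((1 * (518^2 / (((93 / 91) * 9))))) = 874240615 / 4527699176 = 0.19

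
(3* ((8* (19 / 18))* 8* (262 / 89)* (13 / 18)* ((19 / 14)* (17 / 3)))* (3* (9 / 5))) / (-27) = -167220976 / 252315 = -662.75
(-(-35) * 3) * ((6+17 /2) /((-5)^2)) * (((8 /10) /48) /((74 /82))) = 8323 /7400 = 1.12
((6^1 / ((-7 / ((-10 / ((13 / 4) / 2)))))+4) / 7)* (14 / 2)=844 / 91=9.27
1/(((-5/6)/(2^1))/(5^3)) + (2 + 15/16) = -4753/16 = -297.06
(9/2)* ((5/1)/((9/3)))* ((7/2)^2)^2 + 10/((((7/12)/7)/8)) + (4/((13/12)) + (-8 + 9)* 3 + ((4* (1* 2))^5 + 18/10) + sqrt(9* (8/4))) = 3* sqrt(2) + 72512879/2080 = 34866.20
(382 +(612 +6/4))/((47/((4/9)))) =3982/423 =9.41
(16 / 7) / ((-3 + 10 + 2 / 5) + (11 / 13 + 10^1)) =520 / 4151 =0.13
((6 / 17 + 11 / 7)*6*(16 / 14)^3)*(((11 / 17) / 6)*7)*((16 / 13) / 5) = 20635648 / 6443255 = 3.20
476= 476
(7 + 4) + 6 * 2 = 23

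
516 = 516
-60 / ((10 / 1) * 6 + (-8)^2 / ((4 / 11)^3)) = -60 / 1391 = -0.04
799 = 799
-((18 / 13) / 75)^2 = -36 / 105625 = -0.00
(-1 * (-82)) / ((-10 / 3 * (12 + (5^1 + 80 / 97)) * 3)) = -3977 / 8645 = -0.46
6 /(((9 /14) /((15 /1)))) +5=145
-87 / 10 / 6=-29 / 20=-1.45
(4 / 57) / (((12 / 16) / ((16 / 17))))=0.09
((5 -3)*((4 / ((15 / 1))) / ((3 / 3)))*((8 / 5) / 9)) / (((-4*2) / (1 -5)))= 32 / 675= 0.05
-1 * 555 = -555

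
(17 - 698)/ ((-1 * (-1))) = -681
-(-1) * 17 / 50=0.34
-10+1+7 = -2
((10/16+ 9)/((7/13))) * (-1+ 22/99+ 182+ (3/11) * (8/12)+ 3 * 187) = 477737/36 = 13270.47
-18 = -18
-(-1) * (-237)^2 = 56169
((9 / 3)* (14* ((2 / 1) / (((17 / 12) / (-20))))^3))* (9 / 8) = -5225472000 / 4913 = -1063601.06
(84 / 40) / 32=21 / 320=0.07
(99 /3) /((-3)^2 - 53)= -3 /4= -0.75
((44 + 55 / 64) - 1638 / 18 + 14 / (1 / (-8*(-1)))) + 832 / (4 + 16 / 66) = 586821 / 2240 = 261.97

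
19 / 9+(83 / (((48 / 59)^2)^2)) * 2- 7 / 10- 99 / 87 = 145937575763 / 384860160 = 379.20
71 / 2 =35.50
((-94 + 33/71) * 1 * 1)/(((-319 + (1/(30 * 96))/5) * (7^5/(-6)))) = -573782400/5481527905903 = -0.00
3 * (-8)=-24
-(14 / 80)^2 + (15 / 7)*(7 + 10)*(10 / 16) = 22.74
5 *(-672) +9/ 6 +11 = -6695/ 2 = -3347.50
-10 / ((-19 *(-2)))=-5 / 19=-0.26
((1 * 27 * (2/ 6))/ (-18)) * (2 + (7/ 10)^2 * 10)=-69/ 20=-3.45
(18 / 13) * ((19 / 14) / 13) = 171 / 1183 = 0.14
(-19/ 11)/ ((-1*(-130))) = -19/ 1430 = -0.01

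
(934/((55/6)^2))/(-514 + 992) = 16812/722975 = 0.02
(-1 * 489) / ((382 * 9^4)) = -163 / 835434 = -0.00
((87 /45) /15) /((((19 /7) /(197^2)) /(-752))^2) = 14900640736595.16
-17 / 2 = -8.50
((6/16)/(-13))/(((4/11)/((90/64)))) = -1485/13312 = -0.11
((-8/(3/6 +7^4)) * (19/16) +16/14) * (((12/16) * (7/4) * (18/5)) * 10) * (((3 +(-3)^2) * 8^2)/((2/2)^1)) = 66166848/1601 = 41328.45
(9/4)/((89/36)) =0.91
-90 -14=-104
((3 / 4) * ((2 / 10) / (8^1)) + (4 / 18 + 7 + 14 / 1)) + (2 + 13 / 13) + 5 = 42107 / 1440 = 29.24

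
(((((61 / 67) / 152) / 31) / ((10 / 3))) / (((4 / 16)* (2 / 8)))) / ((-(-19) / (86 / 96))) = 2623 / 59983760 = 0.00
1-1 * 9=-8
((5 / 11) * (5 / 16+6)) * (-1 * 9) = -4545 / 176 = -25.82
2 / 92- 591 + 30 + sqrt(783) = -25805 / 46 + 3 * sqrt(87) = -533.00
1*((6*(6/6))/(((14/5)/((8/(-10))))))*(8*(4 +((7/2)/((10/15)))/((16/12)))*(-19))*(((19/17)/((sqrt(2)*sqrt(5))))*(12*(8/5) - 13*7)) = -49377219*sqrt(10)/2975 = -52485.54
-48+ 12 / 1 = -36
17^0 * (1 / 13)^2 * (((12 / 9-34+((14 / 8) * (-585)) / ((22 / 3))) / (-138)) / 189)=6497 / 166239216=0.00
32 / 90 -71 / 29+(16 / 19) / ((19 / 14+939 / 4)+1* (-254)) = -8860343 / 4140765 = -2.14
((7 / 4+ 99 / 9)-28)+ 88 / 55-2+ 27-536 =-10493 / 20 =-524.65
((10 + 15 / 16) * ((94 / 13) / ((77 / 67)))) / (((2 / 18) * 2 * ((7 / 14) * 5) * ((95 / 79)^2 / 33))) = 2826.70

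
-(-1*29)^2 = -841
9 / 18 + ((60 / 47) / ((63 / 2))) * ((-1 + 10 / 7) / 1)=2383 / 4606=0.52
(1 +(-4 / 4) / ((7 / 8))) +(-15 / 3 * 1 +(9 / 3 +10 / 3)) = 1.19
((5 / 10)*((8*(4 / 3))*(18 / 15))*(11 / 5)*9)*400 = 50688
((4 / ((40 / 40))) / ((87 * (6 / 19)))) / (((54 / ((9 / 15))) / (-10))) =-38 / 2349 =-0.02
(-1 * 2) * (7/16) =-0.88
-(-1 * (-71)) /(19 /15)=-1065 /19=-56.05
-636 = -636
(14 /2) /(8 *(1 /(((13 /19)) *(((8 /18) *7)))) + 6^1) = 637 /888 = 0.72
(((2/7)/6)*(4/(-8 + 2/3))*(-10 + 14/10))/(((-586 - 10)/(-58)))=1247/57365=0.02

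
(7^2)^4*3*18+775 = 311300029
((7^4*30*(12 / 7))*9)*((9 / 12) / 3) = 277830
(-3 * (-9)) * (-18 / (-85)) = 486 / 85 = 5.72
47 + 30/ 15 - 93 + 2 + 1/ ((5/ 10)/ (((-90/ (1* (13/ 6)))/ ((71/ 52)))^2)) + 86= 9553004/ 5041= 1895.06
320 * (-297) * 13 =-1235520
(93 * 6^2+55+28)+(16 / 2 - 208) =3231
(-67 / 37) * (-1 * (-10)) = -670 / 37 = -18.11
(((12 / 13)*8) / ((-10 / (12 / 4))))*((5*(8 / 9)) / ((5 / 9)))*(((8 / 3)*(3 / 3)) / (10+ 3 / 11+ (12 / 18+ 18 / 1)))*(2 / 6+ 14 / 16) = -122496 / 62075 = -1.97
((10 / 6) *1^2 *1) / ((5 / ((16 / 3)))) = 16 / 9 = 1.78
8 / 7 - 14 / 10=-9 / 35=-0.26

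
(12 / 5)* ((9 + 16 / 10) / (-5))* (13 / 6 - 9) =4346 / 125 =34.77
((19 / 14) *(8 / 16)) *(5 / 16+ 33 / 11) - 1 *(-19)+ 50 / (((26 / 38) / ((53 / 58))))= 14867063 / 168896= 88.02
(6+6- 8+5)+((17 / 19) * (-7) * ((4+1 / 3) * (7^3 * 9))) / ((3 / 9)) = -4775418 / 19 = -251337.79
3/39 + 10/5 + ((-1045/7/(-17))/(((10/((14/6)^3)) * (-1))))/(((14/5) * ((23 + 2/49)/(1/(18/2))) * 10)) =1006470253/485045496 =2.08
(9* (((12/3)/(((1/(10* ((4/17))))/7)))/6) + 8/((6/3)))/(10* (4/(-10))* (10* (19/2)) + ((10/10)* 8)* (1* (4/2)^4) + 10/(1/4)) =-437/901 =-0.49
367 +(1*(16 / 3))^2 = 3559 / 9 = 395.44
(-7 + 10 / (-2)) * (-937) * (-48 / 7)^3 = -1243496448 / 343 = -3625354.08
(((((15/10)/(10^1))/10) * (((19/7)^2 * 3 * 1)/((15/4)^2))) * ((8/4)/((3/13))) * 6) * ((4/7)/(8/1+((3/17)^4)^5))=610350015724705851124182831776/6970156862400587623398151679375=0.09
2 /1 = 2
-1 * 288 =-288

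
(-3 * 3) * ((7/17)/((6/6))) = -63/17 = -3.71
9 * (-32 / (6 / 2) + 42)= 282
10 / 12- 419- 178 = -3577 / 6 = -596.17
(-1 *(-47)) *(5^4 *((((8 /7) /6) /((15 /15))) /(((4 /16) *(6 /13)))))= 3055000 /63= 48492.06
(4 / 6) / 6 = 0.11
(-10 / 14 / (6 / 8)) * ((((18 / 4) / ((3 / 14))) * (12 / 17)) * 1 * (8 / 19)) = -1920 / 323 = -5.94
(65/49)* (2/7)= 130/343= 0.38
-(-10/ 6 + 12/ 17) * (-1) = -49/ 51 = -0.96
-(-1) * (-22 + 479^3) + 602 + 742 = 109903561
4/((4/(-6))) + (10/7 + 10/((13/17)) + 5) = 13.51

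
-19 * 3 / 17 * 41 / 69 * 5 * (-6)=23370 / 391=59.77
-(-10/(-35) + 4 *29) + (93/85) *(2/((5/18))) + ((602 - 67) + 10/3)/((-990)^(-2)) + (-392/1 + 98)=1569669790336/2975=527620097.59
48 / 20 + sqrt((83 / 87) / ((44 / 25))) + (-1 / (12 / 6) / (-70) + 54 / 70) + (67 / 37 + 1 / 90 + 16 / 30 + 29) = 5 * sqrt(79431) / 1914 + 1609967 / 46620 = 35.27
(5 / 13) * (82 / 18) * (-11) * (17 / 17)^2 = -2255 / 117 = -19.27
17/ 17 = 1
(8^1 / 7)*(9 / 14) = 36 / 49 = 0.73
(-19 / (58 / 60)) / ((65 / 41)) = -4674 / 377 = -12.40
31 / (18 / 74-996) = -1147 / 36843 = -0.03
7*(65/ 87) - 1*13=-676/ 87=-7.77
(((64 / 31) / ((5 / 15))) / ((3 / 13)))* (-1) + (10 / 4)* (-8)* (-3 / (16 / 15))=3647 / 124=29.41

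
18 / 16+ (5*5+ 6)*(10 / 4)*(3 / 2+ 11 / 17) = 22783 / 136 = 167.52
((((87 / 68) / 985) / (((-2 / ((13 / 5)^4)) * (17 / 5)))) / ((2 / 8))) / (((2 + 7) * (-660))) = 828269 / 140909175000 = 0.00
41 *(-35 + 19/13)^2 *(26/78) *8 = 62351488/507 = 122981.24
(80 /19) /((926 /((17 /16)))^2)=1445 /260672704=0.00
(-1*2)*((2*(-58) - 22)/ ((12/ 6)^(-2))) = 1104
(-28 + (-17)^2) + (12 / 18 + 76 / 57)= 263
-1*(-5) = 5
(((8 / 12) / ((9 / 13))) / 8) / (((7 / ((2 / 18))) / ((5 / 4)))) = 65 / 27216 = 0.00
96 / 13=7.38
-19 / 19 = -1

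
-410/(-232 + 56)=205/88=2.33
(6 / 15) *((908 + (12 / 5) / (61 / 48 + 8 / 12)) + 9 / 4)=565123 / 1550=364.60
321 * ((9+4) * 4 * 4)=66768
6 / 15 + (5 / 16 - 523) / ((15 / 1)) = -8267 / 240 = -34.45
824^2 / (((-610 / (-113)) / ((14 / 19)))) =92678.17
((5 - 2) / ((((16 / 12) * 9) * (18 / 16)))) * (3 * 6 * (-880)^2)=3097600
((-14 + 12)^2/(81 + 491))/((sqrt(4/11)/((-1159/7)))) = -1159 * sqrt(11)/2002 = -1.92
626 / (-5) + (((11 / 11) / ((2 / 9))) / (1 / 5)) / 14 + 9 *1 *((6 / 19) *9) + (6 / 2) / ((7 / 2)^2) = -97.77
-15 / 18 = -5 / 6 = -0.83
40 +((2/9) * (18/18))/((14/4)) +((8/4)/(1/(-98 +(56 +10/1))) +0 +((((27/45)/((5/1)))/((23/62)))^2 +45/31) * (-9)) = -24500048267/645710625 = -37.94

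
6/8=3/4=0.75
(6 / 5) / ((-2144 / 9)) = -27 / 5360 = -0.01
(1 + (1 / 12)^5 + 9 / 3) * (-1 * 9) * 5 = -4976645 / 27648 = -180.00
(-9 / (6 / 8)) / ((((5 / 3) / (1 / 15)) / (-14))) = 168 / 25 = 6.72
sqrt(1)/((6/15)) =5/2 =2.50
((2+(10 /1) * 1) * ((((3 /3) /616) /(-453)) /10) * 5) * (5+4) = -9 /46508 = -0.00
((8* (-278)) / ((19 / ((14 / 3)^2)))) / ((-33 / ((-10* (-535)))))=2332086400 / 5643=413270.67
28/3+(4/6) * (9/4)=65/6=10.83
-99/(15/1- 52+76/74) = 333/121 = 2.75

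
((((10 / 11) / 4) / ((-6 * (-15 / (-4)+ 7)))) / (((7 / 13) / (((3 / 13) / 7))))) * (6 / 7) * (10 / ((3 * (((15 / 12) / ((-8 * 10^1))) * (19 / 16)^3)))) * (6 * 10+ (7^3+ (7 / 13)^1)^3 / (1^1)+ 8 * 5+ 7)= 2335055590850560000 / 2444815670297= 955104.97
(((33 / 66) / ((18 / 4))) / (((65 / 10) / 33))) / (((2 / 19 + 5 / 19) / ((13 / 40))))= 209 / 420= 0.50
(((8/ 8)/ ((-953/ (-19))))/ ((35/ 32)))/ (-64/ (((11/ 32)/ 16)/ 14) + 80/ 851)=-0.00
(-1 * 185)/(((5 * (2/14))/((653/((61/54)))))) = -9132858/61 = -149718.98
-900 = -900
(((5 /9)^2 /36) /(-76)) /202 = -25 /44766432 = -0.00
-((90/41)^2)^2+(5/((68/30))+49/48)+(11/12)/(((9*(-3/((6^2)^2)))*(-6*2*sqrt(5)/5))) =-46097531287/2305820976+11*sqrt(5)/3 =-11.79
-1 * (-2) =2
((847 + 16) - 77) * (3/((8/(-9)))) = -10611/4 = -2652.75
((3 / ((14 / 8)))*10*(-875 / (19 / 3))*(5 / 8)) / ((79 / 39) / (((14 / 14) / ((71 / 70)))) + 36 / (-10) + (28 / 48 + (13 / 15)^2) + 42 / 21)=-2303437500 / 2783899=-827.41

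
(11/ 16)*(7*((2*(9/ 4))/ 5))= 693/ 160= 4.33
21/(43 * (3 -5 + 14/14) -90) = -3/19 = -0.16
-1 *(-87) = 87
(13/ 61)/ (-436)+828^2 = 18233792051/ 26596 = 685584.00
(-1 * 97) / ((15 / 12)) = -388 / 5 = -77.60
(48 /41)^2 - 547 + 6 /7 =-6410335 /11767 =-544.77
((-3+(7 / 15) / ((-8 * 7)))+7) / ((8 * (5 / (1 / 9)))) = 479 / 43200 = 0.01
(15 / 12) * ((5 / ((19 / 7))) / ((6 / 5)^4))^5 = 25044381618499755859375 / 36212041029125979242496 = 0.69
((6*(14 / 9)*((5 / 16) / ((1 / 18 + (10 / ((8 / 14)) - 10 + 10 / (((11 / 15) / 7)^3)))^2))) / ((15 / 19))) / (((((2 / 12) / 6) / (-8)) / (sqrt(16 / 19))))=-8035800696*sqrt(19) / 2718410564747641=-0.00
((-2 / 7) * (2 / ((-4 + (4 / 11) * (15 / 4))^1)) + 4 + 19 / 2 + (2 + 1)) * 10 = 33935 / 203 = 167.17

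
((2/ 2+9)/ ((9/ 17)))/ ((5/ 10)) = 340/ 9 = 37.78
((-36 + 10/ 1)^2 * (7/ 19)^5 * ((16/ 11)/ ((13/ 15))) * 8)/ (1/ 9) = 15102097920/ 27237089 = 554.47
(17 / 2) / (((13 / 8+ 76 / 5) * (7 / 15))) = 5100 / 4711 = 1.08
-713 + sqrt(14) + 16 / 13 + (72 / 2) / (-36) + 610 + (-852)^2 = sqrt(14) + 9435416 / 13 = 725804.97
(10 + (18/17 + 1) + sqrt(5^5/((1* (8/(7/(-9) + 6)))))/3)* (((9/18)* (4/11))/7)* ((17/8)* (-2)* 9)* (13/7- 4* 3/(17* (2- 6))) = -275* sqrt(470)/196- 20295/833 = -54.78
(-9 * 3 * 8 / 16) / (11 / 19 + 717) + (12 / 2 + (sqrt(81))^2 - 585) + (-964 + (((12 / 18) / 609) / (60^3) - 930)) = -3217512093194183 / 1345103172000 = -2392.02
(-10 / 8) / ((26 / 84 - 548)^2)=-2205 / 529138009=-0.00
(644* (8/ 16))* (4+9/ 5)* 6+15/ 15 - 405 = 10801.60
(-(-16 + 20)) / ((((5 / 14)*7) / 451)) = -3608 / 5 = -721.60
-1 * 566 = -566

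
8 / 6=4 / 3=1.33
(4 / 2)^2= 4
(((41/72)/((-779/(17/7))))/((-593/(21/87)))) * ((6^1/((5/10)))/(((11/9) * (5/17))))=867/35941730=0.00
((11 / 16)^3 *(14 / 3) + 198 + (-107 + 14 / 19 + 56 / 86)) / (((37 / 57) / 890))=209758427585 / 1629184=128750.61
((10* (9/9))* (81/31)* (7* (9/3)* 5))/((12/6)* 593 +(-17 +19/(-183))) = 7782075/3315574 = 2.35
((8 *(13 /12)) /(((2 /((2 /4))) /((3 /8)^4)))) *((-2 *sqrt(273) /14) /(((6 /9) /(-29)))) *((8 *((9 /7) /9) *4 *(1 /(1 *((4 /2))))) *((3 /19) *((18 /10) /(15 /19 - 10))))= -824499 *sqrt(273) /43904000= -0.31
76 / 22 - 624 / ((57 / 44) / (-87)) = 8759186 / 209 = 41909.98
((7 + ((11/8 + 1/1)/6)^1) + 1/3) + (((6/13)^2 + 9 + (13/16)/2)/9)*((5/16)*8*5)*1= 2052913/97344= 21.09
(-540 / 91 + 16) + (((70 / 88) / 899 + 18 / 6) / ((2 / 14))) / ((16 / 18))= 970390667 / 28796768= 33.70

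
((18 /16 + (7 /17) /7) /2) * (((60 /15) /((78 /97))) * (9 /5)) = 46851 /8840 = 5.30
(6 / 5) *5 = 6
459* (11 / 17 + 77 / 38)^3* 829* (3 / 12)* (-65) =-7493913296368785 / 63432032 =-118140836.11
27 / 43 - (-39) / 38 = 2703 / 1634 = 1.65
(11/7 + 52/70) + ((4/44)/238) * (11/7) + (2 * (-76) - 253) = -402.69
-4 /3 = -1.33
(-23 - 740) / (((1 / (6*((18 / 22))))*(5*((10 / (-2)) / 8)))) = 329616 / 275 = 1198.60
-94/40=-47/20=-2.35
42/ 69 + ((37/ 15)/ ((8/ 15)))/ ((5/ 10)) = 907/ 92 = 9.86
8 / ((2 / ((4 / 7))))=16 / 7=2.29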